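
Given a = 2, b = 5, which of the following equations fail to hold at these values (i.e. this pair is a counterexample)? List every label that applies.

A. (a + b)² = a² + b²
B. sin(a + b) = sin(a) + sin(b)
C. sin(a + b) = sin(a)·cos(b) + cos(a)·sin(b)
Evaluating each claim at the given values:
A. LHS = 49, RHS = 29 → fails here (LHS ≠ RHS)
B. LHS = sin(7) ≈ 0.657, RHS = sin(5) + sin(2) ≈ -0.04963 → fails here (LHS ≠ RHS)
C. LHS = sin(7) ≈ 0.657, RHS = sin(2)·cos(5) + sin(5)·cos(2) ≈ 0.657 → holds here (LHS = RHS)

Answer: A, B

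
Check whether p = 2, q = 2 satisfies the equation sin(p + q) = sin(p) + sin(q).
Substituting p = 2, q = 2:

LHS = sin(2 + 2) = sin(4) ≈ -0.7568
RHS = sin(2) + sin(2) = 2·sin(2) ≈ 1.819

LHS ≠ RHS, so the equation does not hold at this point.

Answer: Fails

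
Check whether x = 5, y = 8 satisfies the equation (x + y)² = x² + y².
Fails

Substituting x = 5, y = 8:

LHS = (5 + 8)² = 169
RHS = 5² + 8² = 89

LHS ≠ RHS, so the equation does not hold at this point.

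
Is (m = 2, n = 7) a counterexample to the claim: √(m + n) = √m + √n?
Substituting m = 2, n = 7:
LHS = √(2 + 7) = 3
RHS = √2 + √7 = √(2) + √(7) ≈ 4.06

Since LHS ≠ RHS, this pair disproves the claim.

Answer: Yes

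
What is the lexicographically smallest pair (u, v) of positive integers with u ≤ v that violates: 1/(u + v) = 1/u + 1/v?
(u, v) = (1, 1)

Substituting (1, 1) into the claim:
LHS = 1/(1 + 1) = 1/2
RHS = 1/1 + 1/1 = 2

Since LHS ≠ RHS, this pair disproves the claim, and no lexicographically smaller pair (u ≤ v, positive integers) does.

For instance (1, 7) is also a counterexample (LHS = 1/8, RHS = 8/7), but it's lexicographically larger.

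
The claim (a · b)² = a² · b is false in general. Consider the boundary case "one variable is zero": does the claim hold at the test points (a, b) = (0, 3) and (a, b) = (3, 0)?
Yes, holds at both test points

At (0, 3): LHS = 0, RHS = 0 → equal
At (3, 0): LHS = 0, RHS = 0 → equal

So the claim does hold at both of these boundary points, even though it is not an identity.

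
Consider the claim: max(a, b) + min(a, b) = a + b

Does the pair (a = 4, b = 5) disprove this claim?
Substituting a = 4, b = 5:
LHS = max(4, 5) + min(4, 5) = 9
RHS = 4 + 5 = 9

The sides agree, so this pair does not disprove the claim.

Answer: No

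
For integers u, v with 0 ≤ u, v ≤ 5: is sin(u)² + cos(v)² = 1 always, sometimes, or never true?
It holds at (u, v) = (3, 3) (both sides equal 1), but fails at (u, v) = (2, 3) (LHS = sin(2)² + cos(3)² ≈ 1.807, RHS = 1).

Answer: Sometimes true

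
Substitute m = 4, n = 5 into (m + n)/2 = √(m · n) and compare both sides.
LHS = (4 + 5)/2 = 9/2
RHS = √(4 · 5) = 2·√(5) ≈ 4.472

LHS ≠ RHS (they differ by about 0.02786), so the equation does not hold here.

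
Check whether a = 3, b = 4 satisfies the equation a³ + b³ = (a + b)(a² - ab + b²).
Holds

Substituting a = 3, b = 4:

LHS = 3³ + 4³ = 91
RHS = (3 + 4)(3² - 3·4 + 4²) = 91

LHS = RHS, so the equation holds at this point.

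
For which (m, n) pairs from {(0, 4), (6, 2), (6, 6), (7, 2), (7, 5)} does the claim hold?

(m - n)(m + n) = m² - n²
Testing each pair:
(0, 4): LHS = -16, RHS = -16 → holds
(6, 2): LHS = 32, RHS = 32 → holds
(6, 6): LHS = 0, RHS = 0 → holds
(7, 2): LHS = 45, RHS = 45 → holds
(7, 5): LHS = 24, RHS = 24 → holds

Every pair satisfies the claim.

Answer: All pairs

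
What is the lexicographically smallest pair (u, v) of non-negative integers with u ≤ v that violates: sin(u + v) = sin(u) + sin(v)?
(u, v) = (1, 1)

At (0, 2): both sides equal sin(2) ≈ 0.9093, so it holds there.
At (0, 5): both sides equal sin(5) ≈ -0.9589, so it holds there.

Substituting (1, 1) into the claim:
LHS = sin(1 + 1) = sin(2) ≈ 0.9093
RHS = sin(1) + sin(1) = 2·sin(1) ≈ 1.683

Since LHS ≠ RHS, this pair disproves the claim, and no lexicographically smaller pair (u ≤ v, non-negative integers) does.

For instance (2, 4) is also a counterexample (LHS = sin(6) ≈ -0.2794, RHS = sin(4) + sin(2) ≈ 0.1525), but it's lexicographically larger.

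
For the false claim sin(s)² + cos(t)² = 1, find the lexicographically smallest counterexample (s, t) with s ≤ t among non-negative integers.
(s, t) = (0, 1)

Substituting (0, 1) into the claim:
LHS = sin(0)² + cos(1)² = cos(1)² ≈ 0.2919
RHS = 1

Since LHS ≠ RHS, this pair disproves the claim, and no lexicographically smaller pair (s ≤ t, non-negative integers) does.

For instance (5, 6) is also a counterexample (LHS = sin(5)² + cos(6)² ≈ 1.841, RHS = 1), but it's lexicographically larger.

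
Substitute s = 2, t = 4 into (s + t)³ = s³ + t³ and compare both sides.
LHS = (2 + 4)³ = 216
RHS = 2³ + 4³ = 72

LHS ≠ RHS, so the equation does not hold here.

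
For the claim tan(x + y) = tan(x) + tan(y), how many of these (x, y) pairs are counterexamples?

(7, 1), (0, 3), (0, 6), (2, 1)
2

Testing each pair:
(7, 1): LHS = tan(8) ≈ -6.8, RHS = tan(7) + tan(1) ≈ 2.429 → counterexample
(0, 3): LHS = tan(3) ≈ -0.1425, RHS = tan(3) ≈ -0.1425 → satisfies claim
(0, 6): LHS = tan(6) ≈ -0.291, RHS = tan(6) ≈ -0.291 → satisfies claim
(2, 1): LHS = tan(3) ≈ -0.1425, RHS = tan(2) + tan(1) ≈ -0.6276 → counterexample

That makes 2 counterexamples.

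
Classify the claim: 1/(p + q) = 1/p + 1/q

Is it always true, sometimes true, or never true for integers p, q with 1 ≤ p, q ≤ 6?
The claim fails for every pair in the range. For instance at (p, q) = (5, 6): LHS = 1/11, RHS = 11/30.

Answer: Never true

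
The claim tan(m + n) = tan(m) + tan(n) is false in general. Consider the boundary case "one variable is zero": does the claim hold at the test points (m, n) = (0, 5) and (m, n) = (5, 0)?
At (0, 5): LHS = tan(5) ≈ -3.381, RHS = tan(5) ≈ -3.381 → equal
At (5, 0): LHS = tan(5) ≈ -3.381, RHS = tan(5) ≈ -3.381 → equal

So the claim does hold at both of these boundary points, even though it is not an identity.

Answer: Yes, holds at both test points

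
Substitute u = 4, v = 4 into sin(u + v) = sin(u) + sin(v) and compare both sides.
LHS = sin(4 + 4) = sin(8) ≈ 0.9894
RHS = sin(4) + sin(4) = 2·sin(4) ≈ -1.514

LHS ≠ RHS (they differ by about 2.503), so the equation does not hold here.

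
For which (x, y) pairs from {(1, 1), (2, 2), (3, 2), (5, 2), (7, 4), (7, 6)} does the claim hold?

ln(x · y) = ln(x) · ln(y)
Testing each pair:
(1, 1): LHS = 0, RHS = 0 → holds
(2, 2): LHS = ln(4) ≈ 1.386, RHS = ln(2)² ≈ 0.4805 → fails
(3, 2): LHS = ln(6) ≈ 1.792, RHS = ln(2)·ln(3) ≈ 0.7615 → fails
(5, 2): LHS = ln(10) ≈ 2.303, RHS = ln(2)·ln(5) ≈ 1.116 → fails
(7, 4): LHS = ln(28) ≈ 3.332, RHS = ln(4)·ln(7) ≈ 2.698 → fails
(7, 6): LHS = ln(42) ≈ 3.738, RHS = ln(6)·ln(7) ≈ 3.487 → fails

1 of 6 pairs satisfies the claim.

Answer: (1, 1)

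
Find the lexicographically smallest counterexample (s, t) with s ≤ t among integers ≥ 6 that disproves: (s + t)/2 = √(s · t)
(s, t) = (6, 7)

At (6, 6): both sides equal 6, so it holds there.

Substituting (6, 7) into the claim:
LHS = (6 + 7)/2 = 13/2
RHS = √(6 · 7) = √(42) ≈ 6.481

Since LHS ≠ RHS, this pair disproves the claim, and no lexicographically smaller pair (s ≤ t, integers ≥ 6) does.

For instance (11, 12) is also a counterexample (LHS = 23/2, RHS = 2·√(33) ≈ 11.49), but it's lexicographically larger.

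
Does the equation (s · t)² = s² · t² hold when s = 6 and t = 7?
Holds

Substituting s = 6, t = 7:

LHS = (6 · 7)² = 1764
RHS = 6² · 7² = 1764

LHS = RHS, so the equation holds at this point.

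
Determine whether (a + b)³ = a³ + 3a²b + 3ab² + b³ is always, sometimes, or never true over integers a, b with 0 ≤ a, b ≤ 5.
The identity holds for every pair in the range. For instance at (a, b) = (0, 1): both sides equal 1.

Answer: Always true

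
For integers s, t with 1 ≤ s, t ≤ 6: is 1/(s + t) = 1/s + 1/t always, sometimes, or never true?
Never true

The claim fails for every pair in the range. For instance at (s, t) = (3, 2): LHS = 1/5, RHS = 5/6.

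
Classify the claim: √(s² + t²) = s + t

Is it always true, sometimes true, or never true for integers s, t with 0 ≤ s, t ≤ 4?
Sometimes true

It holds at (s, t) = (1, 0) (both sides equal 1), but fails at (s, t) = (1, 1) (LHS = √(2) ≈ 1.414, RHS = 2).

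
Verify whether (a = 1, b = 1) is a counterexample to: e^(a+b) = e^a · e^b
No

Substituting a = 1, b = 1:
LHS = e^(1+1) = e^2 ≈ 7.389
RHS = e^1 · e^1 = e^2 ≈ 7.389

The sides agree, so this pair does not disprove the claim.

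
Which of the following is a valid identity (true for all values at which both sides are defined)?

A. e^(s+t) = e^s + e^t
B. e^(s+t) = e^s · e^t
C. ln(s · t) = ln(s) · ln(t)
A: fails at (3, 5) — LHS = e^8 ≈ 2981, RHS = e^3 + e^5 ≈ 168.5.
B: holds — e.g. at (2, 2), both sides equal e^4 ≈ 54.6.
C: fails at (1, 2) — LHS = ln(2) ≈ 0.6931, RHS = 0.

Answer: B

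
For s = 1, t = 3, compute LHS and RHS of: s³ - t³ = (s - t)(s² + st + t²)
LHS = 1³ - 3³ = -26
RHS = (1 - 3)(1² + 1·3 + 3²) = -26

LHS = RHS: the two sides agree.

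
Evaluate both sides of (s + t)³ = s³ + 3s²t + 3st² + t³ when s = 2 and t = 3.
LHS = (2 + 3)³ = 125
RHS = 2³ + 3·2²·3 + 3·2·3² + 3³ = 125

LHS = RHS: the two sides agree.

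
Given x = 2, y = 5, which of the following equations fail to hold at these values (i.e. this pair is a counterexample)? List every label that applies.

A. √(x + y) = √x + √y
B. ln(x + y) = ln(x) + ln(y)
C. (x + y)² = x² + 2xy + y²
A, B

Evaluating each claim at the given values:
A. LHS = √(7) ≈ 2.646, RHS = √(2) + √(5) ≈ 3.65 → fails here (LHS ≠ RHS)
B. LHS = ln(7) ≈ 1.946, RHS = ln(2) + ln(5) ≈ 2.303 → fails here (LHS ≠ RHS)
C. LHS = 49, RHS = 49 → holds here (LHS = RHS)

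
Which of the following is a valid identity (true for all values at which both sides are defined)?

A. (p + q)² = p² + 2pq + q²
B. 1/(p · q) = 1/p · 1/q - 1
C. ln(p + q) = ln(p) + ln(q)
A: holds — e.g. at (6, 7), both sides equal 169.
B: fails at (2, 7) — LHS = 1/14, RHS = -13/14.
C: fails at (1, 4) — LHS = ln(5) ≈ 1.609, RHS = ln(4) ≈ 1.386.

Answer: A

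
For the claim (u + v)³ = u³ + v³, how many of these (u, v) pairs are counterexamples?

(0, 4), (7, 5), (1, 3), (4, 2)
3

Testing each pair:
(0, 4): LHS = 64, RHS = 64 → satisfies claim
(7, 5): LHS = 1728, RHS = 468 → counterexample
(1, 3): LHS = 64, RHS = 28 → counterexample
(4, 2): LHS = 216, RHS = 72 → counterexample

That makes 3 counterexamples.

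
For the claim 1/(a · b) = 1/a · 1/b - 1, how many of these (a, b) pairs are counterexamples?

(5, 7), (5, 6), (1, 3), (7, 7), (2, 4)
Testing each pair:
(5, 7): LHS = 1/35, RHS = -34/35 → counterexample
(5, 6): LHS = 1/30, RHS = -29/30 → counterexample
(1, 3): LHS = 1/3, RHS = -2/3 → counterexample
(7, 7): LHS = 1/49, RHS = -48/49 → counterexample
(2, 4): LHS = 1/8, RHS = -7/8 → counterexample

That makes 5 counterexamples.

Answer: 5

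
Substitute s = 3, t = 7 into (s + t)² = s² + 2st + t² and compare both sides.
LHS = (3 + 7)² = 100
RHS = 3² + 2·3·7 + 7² = 100

LHS = RHS: the two sides agree.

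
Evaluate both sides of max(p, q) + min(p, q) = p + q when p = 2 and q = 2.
LHS = max(2, 2) + min(2, 2) = 4
RHS = 2 + 2 = 4

LHS = RHS: the two sides agree.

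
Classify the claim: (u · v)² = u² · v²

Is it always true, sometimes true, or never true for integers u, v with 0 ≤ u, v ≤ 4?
The identity holds for every pair in the range. For instance at (u, v) = (2, 4): both sides equal 64.

Answer: Always true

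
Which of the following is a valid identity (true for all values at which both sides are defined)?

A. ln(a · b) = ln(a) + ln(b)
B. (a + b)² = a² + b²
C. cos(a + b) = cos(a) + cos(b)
A

A: holds — e.g. at (2, 5), both sides equal ln(10) ≈ 2.303.
B: fails at (4, 6) — LHS = 100, RHS = 52.
C: fails at (4, 4) — LHS = cos(8) ≈ -0.1455, RHS = 2·cos(4) ≈ -1.307.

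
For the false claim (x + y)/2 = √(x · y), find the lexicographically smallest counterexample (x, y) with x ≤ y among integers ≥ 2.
(x, y) = (2, 3)

Substituting (2, 3) into the claim:
LHS = (2 + 3)/2 = 5/2
RHS = √(2 · 3) = √(6) ≈ 2.449

Since LHS ≠ RHS, this pair disproves the claim, and no lexicographically smaller pair (x ≤ y, integers ≥ 2) does.

For instance (5, 8) is also a counterexample (LHS = 13/2, RHS = 2·√(10) ≈ 6.325), but it's lexicographically larger.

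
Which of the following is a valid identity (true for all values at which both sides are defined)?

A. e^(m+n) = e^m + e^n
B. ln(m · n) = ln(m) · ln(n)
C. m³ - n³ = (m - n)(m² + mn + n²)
C

A: fails at (3, 3) — LHS = e^6 ≈ 403.4, RHS = 2·e^3 ≈ 40.17.
B: fails at (2, 7) — LHS = ln(14) ≈ 2.639, RHS = ln(2)·ln(7) ≈ 1.349.
C: holds — e.g. at (1, 3), both sides equal -26.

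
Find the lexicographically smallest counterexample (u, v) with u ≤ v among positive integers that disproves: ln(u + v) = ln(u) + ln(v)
Substituting (1, 1) into the claim:
LHS = ln(1 + 1) = ln(2) ≈ 0.6931
RHS = ln(1) + ln(1) = 0

Since LHS ≠ RHS, this pair disproves the claim, and no lexicographically smaller pair (u ≤ v, positive integers) does.

For instance (5, 5) is also a counterexample (LHS = ln(10) ≈ 2.303, RHS = 2·ln(5) ≈ 3.219), but it's lexicographically larger.

Answer: (u, v) = (1, 1)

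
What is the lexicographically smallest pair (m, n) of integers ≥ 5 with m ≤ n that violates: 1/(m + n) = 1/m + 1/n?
(m, n) = (5, 5)

Substituting (5, 5) into the claim:
LHS = 1/(5 + 5) = 1/10
RHS = 1/5 + 1/5 = 2/5

Since LHS ≠ RHS, this pair disproves the claim, and no lexicographically smaller pair (m ≤ n, integers ≥ 5) does.

For instance (5, 8) is also a counterexample (LHS = 1/13, RHS = 13/40), but it's lexicographically larger.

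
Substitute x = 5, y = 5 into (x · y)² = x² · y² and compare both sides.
LHS = (5 · 5)² = 625
RHS = 5² · 5² = 625

LHS = RHS: the two sides agree.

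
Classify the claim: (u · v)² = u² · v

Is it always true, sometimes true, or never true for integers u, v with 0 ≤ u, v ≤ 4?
It holds at (u, v) = (0, 2) (both sides equal 0), but fails at (u, v) = (3, 4) (LHS = 144, RHS = 36).

Answer: Sometimes true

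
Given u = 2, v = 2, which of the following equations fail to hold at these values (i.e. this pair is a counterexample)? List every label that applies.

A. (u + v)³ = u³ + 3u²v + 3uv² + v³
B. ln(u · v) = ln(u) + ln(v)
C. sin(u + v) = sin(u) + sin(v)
Evaluating each claim at the given values:
A. LHS = 64, RHS = 64 → holds here (LHS = RHS)
B. LHS = ln(4) ≈ 1.386, RHS = 2·ln(2) ≈ 1.386 → holds here (LHS = RHS)
C. LHS = sin(4) ≈ -0.7568, RHS = 2·sin(2) ≈ 1.819 → fails here (LHS ≠ RHS)

Answer: C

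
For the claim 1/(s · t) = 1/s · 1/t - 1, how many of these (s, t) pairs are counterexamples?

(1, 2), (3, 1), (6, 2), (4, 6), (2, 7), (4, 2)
6

Testing each pair:
(1, 2): LHS = 1/2, RHS = -1/2 → counterexample
(3, 1): LHS = 1/3, RHS = -2/3 → counterexample
(6, 2): LHS = 1/12, RHS = -11/12 → counterexample
(4, 6): LHS = 1/24, RHS = -23/24 → counterexample
(2, 7): LHS = 1/14, RHS = -13/14 → counterexample
(4, 2): LHS = 1/8, RHS = -7/8 → counterexample

That makes 6 counterexamples.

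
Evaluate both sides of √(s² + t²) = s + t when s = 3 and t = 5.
LHS = √(3² + 5²) = √(34) ≈ 5.831
RHS = 3 + 5 = 8

LHS ≠ RHS (they differ by about 2.169), so the equation does not hold here.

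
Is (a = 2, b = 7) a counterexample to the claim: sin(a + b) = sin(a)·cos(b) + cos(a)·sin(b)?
No

Substituting a = 2, b = 7:
LHS = sin(2 + 7) = sin(9) ≈ 0.4121
RHS = sin(2)·cos(7) + cos(2)·sin(7) = sin(7)·cos(2) + sin(2)·cos(7) ≈ 0.4121

The sides agree, so this pair does not disprove the claim.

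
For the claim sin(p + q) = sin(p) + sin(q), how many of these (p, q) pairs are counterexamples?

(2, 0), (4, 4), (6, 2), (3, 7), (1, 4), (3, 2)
5

Testing each pair:
(2, 0): LHS = sin(2) ≈ 0.9093, RHS = sin(2) ≈ 0.9093 → satisfies claim
(4, 4): LHS = sin(8) ≈ 0.9894, RHS = 2·sin(4) ≈ -1.514 → counterexample
(6, 2): LHS = sin(8) ≈ 0.9894, RHS = sin(6) + sin(2) ≈ 0.6299 → counterexample
(3, 7): LHS = sin(10) ≈ -0.544, RHS = sin(3) + sin(7) ≈ 0.7981 → counterexample
(1, 4): LHS = sin(5) ≈ -0.9589, RHS = sin(4) + sin(1) ≈ 0.08467 → counterexample
(3, 2): LHS = sin(5) ≈ -0.9589, RHS = sin(3) + sin(2) ≈ 1.05 → counterexample

That makes 5 counterexamples.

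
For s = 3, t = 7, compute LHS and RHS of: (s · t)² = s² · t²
LHS = (3 · 7)² = 441
RHS = 3² · 7² = 441

LHS = RHS: the two sides agree.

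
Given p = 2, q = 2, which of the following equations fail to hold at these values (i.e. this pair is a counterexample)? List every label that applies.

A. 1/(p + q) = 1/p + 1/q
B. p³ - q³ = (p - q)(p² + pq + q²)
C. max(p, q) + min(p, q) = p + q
A

Evaluating each claim at the given values:
A. LHS = 1/4, RHS = 1 → fails here (LHS ≠ RHS)
B. LHS = 0, RHS = 0 → holds here (LHS = RHS)
C. LHS = 4, RHS = 4 → holds here (LHS = RHS)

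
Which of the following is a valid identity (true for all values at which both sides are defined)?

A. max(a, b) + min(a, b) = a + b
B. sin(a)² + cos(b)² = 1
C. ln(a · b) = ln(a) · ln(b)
A: holds — e.g. at (2, 4), both sides equal 6.
B: fails at (2, 4) — LHS = cos(4)² + sin(2)² ≈ 1.254, RHS = 1.
C: fails at (4, 5) — LHS = ln(20) ≈ 2.996, RHS = ln(4)·ln(5) ≈ 2.231.

Answer: A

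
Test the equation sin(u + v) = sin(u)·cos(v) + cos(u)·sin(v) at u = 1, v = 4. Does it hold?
Substituting u = 1, v = 4:

LHS = sin(1 + 4) = sin(5) ≈ -0.9589
RHS = sin(1)·cos(4) + cos(1)·sin(4) = sin(1)·cos(4) + sin(4)·cos(1) ≈ -0.9589

LHS = RHS, so the equation holds at this point.

Answer: Holds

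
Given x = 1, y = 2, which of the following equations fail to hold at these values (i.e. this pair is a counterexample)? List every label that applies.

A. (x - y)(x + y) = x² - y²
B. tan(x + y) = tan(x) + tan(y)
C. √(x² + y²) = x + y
B, C

Evaluating each claim at the given values:
A. LHS = -3, RHS = -3 → holds here (LHS = RHS)
B. LHS = tan(3) ≈ -0.1425, RHS = tan(2) + tan(1) ≈ -0.6276 → fails here (LHS ≠ RHS)
C. LHS = √(5) ≈ 2.236, RHS = 3 → fails here (LHS ≠ RHS)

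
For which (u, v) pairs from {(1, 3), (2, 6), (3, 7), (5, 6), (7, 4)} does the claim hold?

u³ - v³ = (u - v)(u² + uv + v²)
All pairs

Testing each pair:
(1, 3): LHS = -26, RHS = -26 → holds
(2, 6): LHS = -208, RHS = -208 → holds
(3, 7): LHS = -316, RHS = -316 → holds
(5, 6): LHS = -91, RHS = -91 → holds
(7, 4): LHS = 279, RHS = 279 → holds

Every pair satisfies the claim.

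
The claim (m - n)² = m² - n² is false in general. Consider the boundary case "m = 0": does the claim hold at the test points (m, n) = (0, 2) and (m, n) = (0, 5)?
At (0, 2): LHS = 4 ≠ RHS = -4
At (0, 5): LHS = 25 ≠ RHS = -25

Answer: No, fails at both test points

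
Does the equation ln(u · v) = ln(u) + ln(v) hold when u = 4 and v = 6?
Substituting u = 4, v = 6:

LHS = ln(4 · 6) = ln(24) ≈ 3.178
RHS = ln(4) + ln(6) ≈ 3.178

LHS = RHS, so the equation holds at this point.

Answer: Holds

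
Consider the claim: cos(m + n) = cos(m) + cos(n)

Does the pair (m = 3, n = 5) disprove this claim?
Yes

Substituting m = 3, n = 5:
LHS = cos(3 + 5) = cos(8) ≈ -0.1455
RHS = cos(3) + cos(5) ≈ -0.7063

Since LHS ≠ RHS, this pair disproves the claim.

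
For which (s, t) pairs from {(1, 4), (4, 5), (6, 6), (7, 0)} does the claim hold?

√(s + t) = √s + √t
(7, 0)

Testing each pair:
(1, 4): LHS = √(5) ≈ 2.236, RHS = 3 → fails
(4, 5): LHS = 3, RHS = 2 + √(5) ≈ 4.236 → fails
(6, 6): LHS = 2·√(3) ≈ 3.464, RHS = 2·√(6) ≈ 4.899 → fails
(7, 0): LHS = √(7) ≈ 2.646, RHS = √(7) ≈ 2.646 → holds

1 of 4 pairs satisfies the claim.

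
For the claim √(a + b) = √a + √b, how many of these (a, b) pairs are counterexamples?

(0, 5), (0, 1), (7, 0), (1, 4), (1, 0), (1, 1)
Testing each pair:
(0, 5): LHS = √(5) ≈ 2.236, RHS = √(5) ≈ 2.236 → satisfies claim
(0, 1): LHS = 1, RHS = 1 → satisfies claim
(7, 0): LHS = √(7) ≈ 2.646, RHS = √(7) ≈ 2.646 → satisfies claim
(1, 4): LHS = √(5) ≈ 2.236, RHS = 3 → counterexample
(1, 0): LHS = 1, RHS = 1 → satisfies claim
(1, 1): LHS = √(2) ≈ 1.414, RHS = 2 → counterexample

That makes 2 counterexamples.

Answer: 2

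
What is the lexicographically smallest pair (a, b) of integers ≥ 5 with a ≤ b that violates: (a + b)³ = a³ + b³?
Substituting (5, 5) into the claim:
LHS = (5 + 5)³ = 1000
RHS = 5³ + 5³ = 250

Since LHS ≠ RHS, this pair disproves the claim, and no lexicographically smaller pair (a ≤ b, integers ≥ 5) does.

For instance (7, 9) is also a counterexample (LHS = 4096, RHS = 1072), but it's lexicographically larger.

Answer: (a, b) = (5, 5)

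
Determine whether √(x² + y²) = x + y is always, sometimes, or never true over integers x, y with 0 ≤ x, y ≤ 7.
Sometimes true

It holds at (x, y) = (0, 3) (both sides equal 3), but fails at (x, y) = (6, 2) (LHS = 2·√(10) ≈ 6.325, RHS = 8).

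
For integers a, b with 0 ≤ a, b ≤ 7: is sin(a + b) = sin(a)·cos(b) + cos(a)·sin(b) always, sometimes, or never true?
Always true

The identity holds for every pair in the range. For instance at (a, b) = (1, 3): both sides equal sin(4) ≈ -0.7568.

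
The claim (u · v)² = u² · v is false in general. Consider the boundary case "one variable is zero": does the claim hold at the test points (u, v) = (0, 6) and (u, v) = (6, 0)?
At (0, 6): LHS = 0, RHS = 0 → equal
At (6, 0): LHS = 0, RHS = 0 → equal

So the claim does hold at both of these boundary points, even though it is not an identity.

Answer: Yes, holds at both test points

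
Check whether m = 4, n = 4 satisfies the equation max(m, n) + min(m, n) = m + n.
Substituting m = 4, n = 4:

LHS = max(4, 4) + min(4, 4) = 8
RHS = 4 + 4 = 8

LHS = RHS, so the equation holds at this point.

Answer: Holds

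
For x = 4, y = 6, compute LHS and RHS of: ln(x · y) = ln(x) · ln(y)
LHS = ln(4 · 6) = ln(24) ≈ 3.178
RHS = ln(4) · ln(6) ≈ 2.484

LHS ≠ RHS (they differ by about 0.6941), so the equation does not hold here.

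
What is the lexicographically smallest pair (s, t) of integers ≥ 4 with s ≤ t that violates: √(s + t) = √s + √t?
Substituting (4, 4) into the claim:
LHS = √(4 + 4) = 2·√(2) ≈ 2.828
RHS = √4 + √4 = 4

Since LHS ≠ RHS, this pair disproves the claim, and no lexicographically smaller pair (s ≤ t, integers ≥ 4) does.

For instance (7, 10) is also a counterexample (LHS = √(17) ≈ 4.123, RHS = √(7) + √(10) ≈ 5.808), but it's lexicographically larger.

Answer: (s, t) = (4, 4)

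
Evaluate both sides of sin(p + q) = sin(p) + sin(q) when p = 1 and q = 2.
LHS = sin(1 + 2) = sin(3) ≈ 0.1411
RHS = sin(1) + sin(2) ≈ 1.751

LHS ≠ RHS (they differ by about 1.61), so the equation does not hold here.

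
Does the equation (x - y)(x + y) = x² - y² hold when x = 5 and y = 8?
Substituting x = 5, y = 8:

LHS = (5 - 8)(5 + 8) = -39
RHS = 5² - 8² = -39

LHS = RHS, so the equation holds at this point.

Answer: Holds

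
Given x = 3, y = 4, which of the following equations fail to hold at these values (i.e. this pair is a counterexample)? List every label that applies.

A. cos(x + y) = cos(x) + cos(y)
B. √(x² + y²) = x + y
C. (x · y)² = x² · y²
A, B

Evaluating each claim at the given values:
A. LHS = cos(7) ≈ 0.7539, RHS = cos(3) + cos(4) ≈ -1.644 → fails here (LHS ≠ RHS)
B. LHS = 5, RHS = 7 → fails here (LHS ≠ RHS)
C. LHS = 144, RHS = 144 → holds here (LHS = RHS)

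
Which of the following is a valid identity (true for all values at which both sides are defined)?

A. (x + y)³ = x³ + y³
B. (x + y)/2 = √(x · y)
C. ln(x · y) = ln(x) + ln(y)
A: fails at (2, 2) — LHS = 64, RHS = 16.
B: fails at (4, 5) — LHS = 9/2, RHS = 2·√(5) ≈ 4.472.
C: holds — e.g. at (1, 2), both sides equal ln(2) ≈ 0.6931.

Answer: C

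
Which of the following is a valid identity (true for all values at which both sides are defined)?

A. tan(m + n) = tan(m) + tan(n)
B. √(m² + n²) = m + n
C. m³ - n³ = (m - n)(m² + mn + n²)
C

A: fails at (2, 4) — LHS = tan(6) ≈ -0.291, RHS = tan(2) + tan(4) ≈ -1.027.
B: fails at (6, 7) — LHS = √(85) ≈ 9.22, RHS = 13.
C: holds — e.g. at (1, 1), both sides equal 0.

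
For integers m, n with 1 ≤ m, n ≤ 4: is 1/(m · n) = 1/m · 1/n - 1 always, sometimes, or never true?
Never true

The claim fails for every pair in the range. For instance at (m, n) = (3, 1): LHS = 1/3, RHS = -2/3.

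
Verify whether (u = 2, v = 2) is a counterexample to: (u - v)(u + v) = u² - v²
Substituting u = 2, v = 2:
LHS = (2 - 2)(2 + 2) = 0
RHS = 2² - 2² = 0

The sides agree, so this pair does not disprove the claim.

Answer: No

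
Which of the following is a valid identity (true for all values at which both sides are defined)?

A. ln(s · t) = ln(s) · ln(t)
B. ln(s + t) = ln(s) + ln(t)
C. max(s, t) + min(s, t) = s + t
C

A: fails at (2, 3) — LHS = ln(6) ≈ 1.792, RHS = ln(2)·ln(3) ≈ 0.7615.
B: fails at (6, 7) — LHS = ln(13) ≈ 2.565, RHS = ln(6) + ln(7) ≈ 3.738.
C: holds — e.g. at (3, 7), both sides equal 10.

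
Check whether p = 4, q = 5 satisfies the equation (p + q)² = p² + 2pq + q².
Substituting p = 4, q = 5:

LHS = (4 + 5)² = 81
RHS = 4² + 2·4·5 + 5² = 81

LHS = RHS, so the equation holds at this point.

Answer: Holds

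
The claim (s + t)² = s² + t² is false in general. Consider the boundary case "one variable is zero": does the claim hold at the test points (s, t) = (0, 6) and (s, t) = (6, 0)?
At (0, 6): LHS = 36, RHS = 36 → equal
At (6, 0): LHS = 36, RHS = 36 → equal

So the claim does hold at both of these boundary points, even though it is not an identity.

Answer: Yes, holds at both test points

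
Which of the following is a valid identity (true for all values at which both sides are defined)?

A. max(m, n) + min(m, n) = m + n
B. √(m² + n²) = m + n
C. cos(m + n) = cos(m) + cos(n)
A

A: holds — e.g. at (3, 4), both sides equal 7.
B: fails at (5, 8) — LHS = √(89) ≈ 9.434, RHS = 13.
C: fails at (2, 3) — LHS = cos(5) ≈ 0.2837, RHS = cos(3) + cos(2) ≈ -1.406.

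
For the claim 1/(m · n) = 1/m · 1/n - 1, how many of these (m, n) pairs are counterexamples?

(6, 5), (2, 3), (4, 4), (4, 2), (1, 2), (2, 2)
Testing each pair:
(6, 5): LHS = 1/30, RHS = -29/30 → counterexample
(2, 3): LHS = 1/6, RHS = -5/6 → counterexample
(4, 4): LHS = 1/16, RHS = -15/16 → counterexample
(4, 2): LHS = 1/8, RHS = -7/8 → counterexample
(1, 2): LHS = 1/2, RHS = -1/2 → counterexample
(2, 2): LHS = 1/4, RHS = -3/4 → counterexample

That makes 6 counterexamples.

Answer: 6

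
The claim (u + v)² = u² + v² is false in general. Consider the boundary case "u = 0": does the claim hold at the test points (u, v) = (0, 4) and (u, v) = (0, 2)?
At (0, 4): LHS = 16, RHS = 16 → equal
At (0, 2): LHS = 4, RHS = 4 → equal

So the claim does hold at both of these boundary points, even though it is not an identity.

Answer: Yes, holds at both test points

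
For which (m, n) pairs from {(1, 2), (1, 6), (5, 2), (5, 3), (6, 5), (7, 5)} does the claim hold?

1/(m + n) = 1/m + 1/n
Testing each pair:
(1, 2): LHS = 1/3, RHS = 3/2 → fails
(1, 6): LHS = 1/7, RHS = 7/6 → fails
(5, 2): LHS = 1/7, RHS = 7/10 → fails
(5, 3): LHS = 1/8, RHS = 8/15 → fails
(6, 5): LHS = 1/11, RHS = 11/30 → fails
(7, 5): LHS = 1/12, RHS = 12/35 → fails

No pair satisfies the claim.

Answer: None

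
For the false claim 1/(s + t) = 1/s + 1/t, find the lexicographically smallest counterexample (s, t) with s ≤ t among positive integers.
Substituting (1, 1) into the claim:
LHS = 1/(1 + 1) = 1/2
RHS = 1/1 + 1/1 = 2

Since LHS ≠ RHS, this pair disproves the claim, and no lexicographically smaller pair (s ≤ t, positive integers) does.

For instance (6, 7) is also a counterexample (LHS = 1/13, RHS = 13/42), but it's lexicographically larger.

Answer: (s, t) = (1, 1)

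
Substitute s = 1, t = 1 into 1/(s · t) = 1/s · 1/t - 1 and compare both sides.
LHS = 1/(1 · 1) = 1
RHS = 1/1 · 1/1 - 1 = 0

LHS ≠ RHS, so the equation does not hold here.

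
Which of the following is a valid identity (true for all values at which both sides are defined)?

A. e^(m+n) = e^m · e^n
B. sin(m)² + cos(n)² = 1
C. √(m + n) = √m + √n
A: holds — e.g. at (6, 7), both sides equal e^13 ≈ 442413.4.
B: fails at (3, 4) — LHS = sin(3)² + cos(4)² ≈ 0.4472, RHS = 1.
C: fails at (2, 2) — LHS = 2, RHS = 2·√(2) ≈ 2.828.

Answer: A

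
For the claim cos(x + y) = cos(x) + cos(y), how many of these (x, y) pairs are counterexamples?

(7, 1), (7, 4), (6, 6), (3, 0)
4

Testing each pair:
(7, 1): LHS = cos(8) ≈ -0.1455, RHS = cos(1) + cos(7) ≈ 1.294 → counterexample
(7, 4): LHS = cos(11) ≈ 0.004426, RHS = cos(4) + cos(7) ≈ 0.1003 → counterexample
(6, 6): LHS = cos(12) ≈ 0.8439, RHS = 2·cos(6) ≈ 1.92 → counterexample
(3, 0): LHS = cos(3) ≈ -0.99, RHS = cos(3) + 1 ≈ 0.01001 → counterexample

That makes 4 counterexamples.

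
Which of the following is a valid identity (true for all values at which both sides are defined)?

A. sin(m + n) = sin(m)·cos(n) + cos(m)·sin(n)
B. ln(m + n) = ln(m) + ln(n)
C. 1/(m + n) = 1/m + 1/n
A: holds — e.g. at (1, 3), both sides equal sin(4) ≈ -0.7568.
B: fails at (5, 5) — LHS = ln(10) ≈ 2.303, RHS = 2·ln(5) ≈ 3.219.
C: fails at (3, 4) — LHS = 1/7, RHS = 7/12.

Answer: A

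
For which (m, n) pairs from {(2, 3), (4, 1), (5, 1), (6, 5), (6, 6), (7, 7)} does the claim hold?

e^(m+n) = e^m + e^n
Testing each pair:
(2, 3): LHS = e^5 ≈ 148.4, RHS = e^2 + e^3 ≈ 27.47 → fails
(4, 1): LHS = e^5 ≈ 148.4, RHS = e + e^4 ≈ 57.32 → fails
(5, 1): LHS = e^6 ≈ 403.4, RHS = e + e^5 ≈ 151.1 → fails
(6, 5): LHS = e^11 ≈ 59874.1, RHS = e^5 + e^6 ≈ 551.8 → fails
(6, 6): LHS = e^12 ≈ 162754.8, RHS = 2·e^6 ≈ 806.9 → fails
(7, 7): LHS = e^14 ≈ 1202604.3, RHS = 2·e^7 ≈ 2193 → fails

No pair satisfies the claim.

Answer: None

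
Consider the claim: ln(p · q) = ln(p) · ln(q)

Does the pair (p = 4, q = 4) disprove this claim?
Yes

Substituting p = 4, q = 4:
LHS = ln(4 · 4) = ln(16) ≈ 2.773
RHS = ln(4) · ln(4) = ln(4)² ≈ 1.922

Since LHS ≠ RHS, this pair disproves the claim.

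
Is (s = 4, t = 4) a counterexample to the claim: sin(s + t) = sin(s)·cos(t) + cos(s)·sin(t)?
Substituting s = 4, t = 4:
LHS = sin(4 + 4) = sin(8) ≈ 0.9894
RHS = sin(4)·cos(4) + cos(4)·sin(4) = 2·sin(4)·cos(4) ≈ 0.9894

The sides agree, so this pair does not disprove the claim.

Answer: No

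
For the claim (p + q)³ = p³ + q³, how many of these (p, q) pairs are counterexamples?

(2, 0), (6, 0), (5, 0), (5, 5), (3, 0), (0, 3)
Testing each pair:
(2, 0): LHS = 8, RHS = 8 → satisfies claim
(6, 0): LHS = 216, RHS = 216 → satisfies claim
(5, 0): LHS = 125, RHS = 125 → satisfies claim
(5, 5): LHS = 1000, RHS = 250 → counterexample
(3, 0): LHS = 27, RHS = 27 → satisfies claim
(0, 3): LHS = 27, RHS = 27 → satisfies claim

That makes 1 counterexample.

Answer: 1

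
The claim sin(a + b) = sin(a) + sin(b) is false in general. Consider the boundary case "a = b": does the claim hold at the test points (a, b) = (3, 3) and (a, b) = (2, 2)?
No, fails at both test points

At (3, 3): LHS = sin(6) ≈ -0.2794 ≠ RHS = 2·sin(3) ≈ 0.2822
At (2, 2): LHS = sin(4) ≈ -0.7568 ≠ RHS = 2·sin(2) ≈ 1.819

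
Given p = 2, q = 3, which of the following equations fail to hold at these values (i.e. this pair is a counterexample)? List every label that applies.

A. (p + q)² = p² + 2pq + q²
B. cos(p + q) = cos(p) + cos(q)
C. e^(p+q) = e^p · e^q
Evaluating each claim at the given values:
A. LHS = 25, RHS = 25 → holds here (LHS = RHS)
B. LHS = cos(5) ≈ 0.2837, RHS = cos(3) + cos(2) ≈ -1.406 → fails here (LHS ≠ RHS)
C. LHS = e^5 ≈ 148.4, RHS = e^5 ≈ 148.4 → holds here (LHS = RHS)

Answer: B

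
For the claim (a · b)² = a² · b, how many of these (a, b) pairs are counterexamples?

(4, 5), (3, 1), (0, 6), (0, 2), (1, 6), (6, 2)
3

Testing each pair:
(4, 5): LHS = 400, RHS = 80 → counterexample
(3, 1): LHS = 9, RHS = 9 → satisfies claim
(0, 6): LHS = 0, RHS = 0 → satisfies claim
(0, 2): LHS = 0, RHS = 0 → satisfies claim
(1, 6): LHS = 36, RHS = 6 → counterexample
(6, 2): LHS = 144, RHS = 72 → counterexample

That makes 3 counterexamples.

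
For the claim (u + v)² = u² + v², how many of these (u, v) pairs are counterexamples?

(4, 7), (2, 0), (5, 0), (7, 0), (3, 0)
Testing each pair:
(4, 7): LHS = 121, RHS = 65 → counterexample
(2, 0): LHS = 4, RHS = 4 → satisfies claim
(5, 0): LHS = 25, RHS = 25 → satisfies claim
(7, 0): LHS = 49, RHS = 49 → satisfies claim
(3, 0): LHS = 9, RHS = 9 → satisfies claim

That makes 1 counterexample.

Answer: 1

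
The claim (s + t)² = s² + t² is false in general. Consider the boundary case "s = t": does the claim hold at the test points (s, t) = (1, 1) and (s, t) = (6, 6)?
At (1, 1): LHS = 4 ≠ RHS = 2
At (6, 6): LHS = 144 ≠ RHS = 72

Answer: No, fails at both test points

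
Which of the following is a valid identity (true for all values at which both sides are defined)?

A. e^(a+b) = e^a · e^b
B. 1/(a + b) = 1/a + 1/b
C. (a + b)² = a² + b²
A

A: holds — e.g. at (2, 7), both sides equal e^9 ≈ 8103.
B: fails at (1, 1) — LHS = 1/2, RHS = 2.
C: fails at (3, 4) — LHS = 49, RHS = 25.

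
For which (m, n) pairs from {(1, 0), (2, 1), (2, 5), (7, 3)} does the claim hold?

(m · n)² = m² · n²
Testing each pair:
(1, 0): LHS = 0, RHS = 0 → holds
(2, 1): LHS = 4, RHS = 4 → holds
(2, 5): LHS = 100, RHS = 100 → holds
(7, 3): LHS = 441, RHS = 441 → holds

Every pair satisfies the claim.

Answer: All pairs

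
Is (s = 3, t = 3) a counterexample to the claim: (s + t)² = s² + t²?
Yes

Substituting s = 3, t = 3:
LHS = (3 + 3)² = 36
RHS = 3² + 3² = 18

Since LHS ≠ RHS, this pair disproves the claim.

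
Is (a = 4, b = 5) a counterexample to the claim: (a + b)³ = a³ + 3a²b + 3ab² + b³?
No

Substituting a = 4, b = 5:
LHS = (4 + 5)³ = 729
RHS = 4³ + 3·4²·5 + 3·4·5² + 5³ = 729

The sides agree, so this pair does not disprove the claim.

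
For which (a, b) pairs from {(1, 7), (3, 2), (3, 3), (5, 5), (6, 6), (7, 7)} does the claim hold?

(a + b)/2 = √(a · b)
Testing each pair:
(1, 7): LHS = 4, RHS = √(7) ≈ 2.646 → fails
(3, 2): LHS = 5/2, RHS = √(6) ≈ 2.449 → fails
(3, 3): LHS = 3, RHS = 3 → holds
(5, 5): LHS = 5, RHS = 5 → holds
(6, 6): LHS = 6, RHS = 6 → holds
(7, 7): LHS = 7, RHS = 7 → holds

4 of 6 pairs satisfy the claim.

Answer: (3, 3), (5, 5), (6, 6), (7, 7)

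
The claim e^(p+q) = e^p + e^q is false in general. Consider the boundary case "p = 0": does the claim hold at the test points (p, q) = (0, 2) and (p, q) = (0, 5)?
No, fails at both test points

At (0, 2): LHS = e^2 ≈ 7.389 ≠ RHS = 1 + e^2 ≈ 8.389
At (0, 5): LHS = e^5 ≈ 148.4 ≠ RHS = 1 + e^5 ≈ 149.4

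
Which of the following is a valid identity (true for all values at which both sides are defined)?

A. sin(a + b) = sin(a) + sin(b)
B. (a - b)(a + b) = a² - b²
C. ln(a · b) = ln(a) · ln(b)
A: fails at (4, 4) — LHS = sin(8) ≈ 0.9894, RHS = 2·sin(4) ≈ -1.514.
B: holds — e.g. at (2, 7), both sides equal -45.
C: fails at (4, 5) — LHS = ln(20) ≈ 2.996, RHS = ln(4)·ln(5) ≈ 2.231.

Answer: B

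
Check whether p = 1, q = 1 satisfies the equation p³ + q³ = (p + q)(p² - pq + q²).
Holds

Substituting p = 1, q = 1:

LHS = 1³ + 1³ = 2
RHS = (1 + 1)(1² - 1·1 + 1²) = 2

LHS = RHS, so the equation holds at this point.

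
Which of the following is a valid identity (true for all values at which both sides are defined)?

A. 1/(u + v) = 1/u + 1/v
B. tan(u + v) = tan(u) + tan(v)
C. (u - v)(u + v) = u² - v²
A: fails at (3, 4) — LHS = 1/7, RHS = 7/12.
B: fails at (3, 5) — LHS = tan(8) ≈ -6.8, RHS = tan(5) + tan(3) ≈ -3.523.
C: holds — e.g. at (6, 7), both sides equal -13.

Answer: C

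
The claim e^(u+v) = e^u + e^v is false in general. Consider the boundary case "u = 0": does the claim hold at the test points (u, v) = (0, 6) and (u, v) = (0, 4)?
At (0, 6): LHS = e^6 ≈ 403.4 ≠ RHS = 1 + e^6 ≈ 404.4
At (0, 4): LHS = e^4 ≈ 54.6 ≠ RHS = 1 + e^4 ≈ 55.6

Answer: No, fails at both test points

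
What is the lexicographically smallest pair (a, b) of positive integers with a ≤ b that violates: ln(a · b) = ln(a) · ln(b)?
(a, b) = (1, 2)

Substituting (1, 2) into the claim:
LHS = ln(1 · 2) = ln(2) ≈ 0.6931
RHS = ln(1) · ln(2) = 0

Since LHS ≠ RHS, this pair disproves the claim, and no lexicographically smaller pair (a ≤ b, positive integers) does.

For instance (4, 8) is also a counterexample (LHS = ln(32) ≈ 3.466, RHS = ln(4)·ln(8) ≈ 2.883), but it's lexicographically larger.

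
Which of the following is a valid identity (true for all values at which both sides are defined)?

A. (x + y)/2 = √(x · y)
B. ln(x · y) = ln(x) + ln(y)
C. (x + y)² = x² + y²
A: fails at (1, 5) — LHS = 3, RHS = √(5) ≈ 2.236.
B: holds — e.g. at (2, 5), both sides equal ln(10) ≈ 2.303.
C: fails at (2, 2) — LHS = 16, RHS = 8.

Answer: B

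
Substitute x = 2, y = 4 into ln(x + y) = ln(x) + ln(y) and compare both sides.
LHS = ln(2 + 4) = ln(6) ≈ 1.792
RHS = ln(2) + ln(4) ≈ 2.079

LHS ≠ RHS (they differ by about 0.2877), so the equation does not hold here.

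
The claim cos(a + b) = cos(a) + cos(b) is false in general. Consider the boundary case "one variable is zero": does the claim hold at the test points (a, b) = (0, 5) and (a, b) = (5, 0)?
At (0, 5): LHS = cos(5) ≈ 0.2837 ≠ RHS = cos(5) + 1 ≈ 1.284
At (5, 0): LHS = cos(5) ≈ 0.2837 ≠ RHS = cos(5) + 1 ≈ 1.284

Answer: No, fails at both test points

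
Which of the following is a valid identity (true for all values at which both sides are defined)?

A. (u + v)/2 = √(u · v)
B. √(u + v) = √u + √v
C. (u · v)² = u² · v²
A: fails at (2, 3) — LHS = 5/2, RHS = √(6) ≈ 2.449.
B: fails at (2, 3) — LHS = √(5) ≈ 2.236, RHS = √(2) + √(3) ≈ 3.146.
C: holds — e.g. at (5, 5), both sides equal 625.

Answer: C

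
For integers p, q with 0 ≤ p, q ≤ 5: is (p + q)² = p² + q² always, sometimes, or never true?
Sometimes true

It holds at (p, q) = (4, 0) (both sides equal 16), but fails at (p, q) = (4, 2) (LHS = 36, RHS = 20).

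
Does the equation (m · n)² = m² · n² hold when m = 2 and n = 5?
Holds

Substituting m = 2, n = 5:

LHS = (2 · 5)² = 100
RHS = 2² · 5² = 100

LHS = RHS, so the equation holds at this point.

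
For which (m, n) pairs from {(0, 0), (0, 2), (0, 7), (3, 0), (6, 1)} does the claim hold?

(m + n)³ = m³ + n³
(0, 0), (0, 2), (0, 7), (3, 0)

Testing each pair:
(0, 0): LHS = 0, RHS = 0 → holds
(0, 2): LHS = 8, RHS = 8 → holds
(0, 7): LHS = 343, RHS = 343 → holds
(3, 0): LHS = 27, RHS = 27 → holds
(6, 1): LHS = 343, RHS = 217 → fails

4 of 5 pairs satisfy the claim.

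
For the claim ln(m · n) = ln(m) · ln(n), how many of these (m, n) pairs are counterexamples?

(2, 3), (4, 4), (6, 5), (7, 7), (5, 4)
5

Testing each pair:
(2, 3): LHS = ln(6) ≈ 1.792, RHS = ln(2)·ln(3) ≈ 0.7615 → counterexample
(4, 4): LHS = ln(16) ≈ 2.773, RHS = ln(4)² ≈ 1.922 → counterexample
(6, 5): LHS = ln(30) ≈ 3.401, RHS = ln(5)·ln(6) ≈ 2.884 → counterexample
(7, 7): LHS = ln(49) ≈ 3.892, RHS = ln(7)² ≈ 3.787 → counterexample
(5, 4): LHS = ln(20) ≈ 2.996, RHS = ln(4)·ln(5) ≈ 2.231 → counterexample

That makes 5 counterexamples.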